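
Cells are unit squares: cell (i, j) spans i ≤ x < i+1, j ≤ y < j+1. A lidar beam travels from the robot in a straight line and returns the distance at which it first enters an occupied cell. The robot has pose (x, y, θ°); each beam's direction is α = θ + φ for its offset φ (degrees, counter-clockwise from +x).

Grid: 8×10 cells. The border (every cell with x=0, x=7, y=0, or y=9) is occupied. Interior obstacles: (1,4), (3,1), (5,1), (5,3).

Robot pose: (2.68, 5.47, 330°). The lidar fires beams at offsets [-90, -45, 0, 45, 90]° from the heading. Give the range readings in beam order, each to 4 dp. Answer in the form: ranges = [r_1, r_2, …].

ranges = [1.3600, 3.5924, 2.9400, 4.4724, 4.0761]

beam 1: φ=-90°, α=240°
  d=(-0.5000,-0.8660)  start (2,5)  tX=1.3600 tY=0.5427  stride 1/|dx|=2.0000 1/|dy|=1.1547
    cross y-line → (2,4), t=0.5427
    cross x-line → (1,4), t=1.3600 (wall)
  → r_1 = 1.3600
beam 2: φ=-45°, α=285°
  d=(0.2588,-0.9659)  start (2,5)  tX=1.2364 tY=0.4866  stride 1/|dx|=3.8637 1/|dy|=1.0353
    cross y-line → (2,4), t=0.4866
    cross x-line → (3,4), t=1.2364
    cross y-line → (3,3), t=1.5219
    cross y-line → (3,2), t=2.5571
    cross y-line → (3,1), t=3.5924 (wall)
  → r_2 = 3.5924
beam 3: φ=0°, α=330°
  d=(0.8660,-0.5000)  start (2,5)  tX=0.3695 tY=0.9400  stride 1/|dx|=1.1547 1/|dy|=2.0000
    cross x-line → (3,5), t=0.3695
    cross y-line → (3,4), t=0.9400
    cross x-line → (4,4), t=1.5242
    cross x-line → (5,4), t=2.6789
    cross y-line → (5,3), t=2.9400 (wall)
  → r_3 = 2.9400
beam 4: φ=45°, α=15°
  d=(0.9659,0.2588)  start (2,5)  tX=0.3313 tY=2.0478  stride 1/|dx|=1.0353 1/|dy|=3.8637
    cross x-line → (3,5), t=0.3313
    cross x-line → (4,5), t=1.3666
    cross y-line → (4,6), t=2.0478
    cross x-line → (5,6), t=2.4018
    cross x-line → (6,6), t=3.4371
    cross x-line → (7,6), t=4.4724 (wall)
  → r_4 = 4.4724
beam 5: φ=90°, α=60°
  d=(0.5000,0.8660)  start (2,5)  tX=0.6400 tY=0.6120  stride 1/|dx|=2.0000 1/|dy|=1.1547
    cross y-line → (2,6), t=0.6120
    cross x-line → (3,6), t=0.6400
    cross y-line → (3,7), t=1.7667
    cross x-line → (4,7), t=2.6400
    cross y-line → (4,8), t=2.9214
    cross y-line → (4,9), t=4.0761 (wall)
  → r_5 = 4.0761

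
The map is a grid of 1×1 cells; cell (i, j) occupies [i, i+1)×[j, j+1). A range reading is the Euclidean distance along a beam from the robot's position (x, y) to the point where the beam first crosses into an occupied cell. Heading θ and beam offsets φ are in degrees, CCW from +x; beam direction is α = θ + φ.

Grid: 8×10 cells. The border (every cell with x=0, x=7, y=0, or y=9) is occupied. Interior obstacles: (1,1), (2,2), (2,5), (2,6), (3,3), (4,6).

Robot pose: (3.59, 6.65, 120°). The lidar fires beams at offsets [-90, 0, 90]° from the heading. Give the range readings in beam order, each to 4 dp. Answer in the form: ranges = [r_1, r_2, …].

beam 1: φ=-90°, α=30°
  direction (0.8660, 0.5000); cell (3,6); t to first gridline: x 0.4734, y 0.7000 (then +1.1547 / +2.0000)
    (4,6) via x @ 0.4734  # hit
  → r_1 = 0.4734
beam 2: φ=0°, α=120°
  direction (-0.5000, 0.8660); cell (3,6); t to first gridline: x 1.1800, y 0.4041 (then +2.0000 / +1.1547)
    (3,7) via y @ 0.4041
    (2,7) via x @ 1.1800
    (2,8) via y @ 1.5588
    (2,9) via y @ 2.7135  # hit
  → r_2 = 2.7135
beam 3: φ=90°, α=210°
  direction (-0.8660, -0.5000); cell (3,6); t to first gridline: x 0.6813, y 1.3000 (then +1.1547 / +2.0000)
    (2,6) via x @ 0.6813  # hit
  → r_3 = 0.6813

ranges = [0.4734, 2.7135, 0.6813]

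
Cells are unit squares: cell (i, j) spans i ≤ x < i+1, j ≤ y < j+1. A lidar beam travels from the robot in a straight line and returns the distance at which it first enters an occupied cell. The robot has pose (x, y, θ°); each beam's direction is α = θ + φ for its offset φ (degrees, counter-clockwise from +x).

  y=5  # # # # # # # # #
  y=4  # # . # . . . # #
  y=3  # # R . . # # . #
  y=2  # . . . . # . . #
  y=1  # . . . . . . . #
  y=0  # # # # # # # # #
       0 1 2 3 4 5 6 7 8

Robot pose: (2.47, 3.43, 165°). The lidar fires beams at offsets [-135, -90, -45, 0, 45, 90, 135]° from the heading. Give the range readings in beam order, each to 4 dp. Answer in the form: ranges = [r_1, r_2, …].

ranges = [1.1400, 1.6254, 0.9400, 0.4866, 0.5427, 2.5157, 2.8059]

beam 1: φ=-135°, α=30°
  cosα=0.8660 sinα=0.5000 | (2,3) | tMaxX 0.6120 tMaxY 1.1400 | tΔX 1.1547 tΔY 2.0000
    t=0.6120 [x] (3,3)
    t=1.1400 [y] (3,4) — stop
  → r_1 = 1.1400
beam 2: φ=-90°, α=75°
  cosα=0.2588 sinα=0.9659 | (2,3) | tMaxX 2.0478 tMaxY 0.5901 | tΔX 3.8637 tΔY 1.0353
    t=0.5901 [y] (2,4)
    t=1.6254 [y] (2,5) — stop
  → r_2 = 1.6254
beam 3: φ=-45°, α=120°
  cosα=-0.5000 sinα=0.8660 | (2,3) | tMaxX 0.9400 tMaxY 0.6582 | tΔX 2.0000 tΔY 1.1547
    t=0.6582 [y] (2,4)
    t=0.9400 [x] (1,4) — stop
  → r_3 = 0.9400
beam 4: φ=0°, α=165°
  cosα=-0.9659 sinα=0.2588 | (2,3) | tMaxX 0.4866 tMaxY 2.2023 | tΔX 1.0353 tΔY 3.8637
    t=0.4866 [x] (1,3) — stop
  → r_4 = 0.4866
beam 5: φ=45°, α=210°
  cosα=-0.8660 sinα=-0.5000 | (2,3) | tMaxX 0.5427 tMaxY 0.8600 | tΔX 1.1547 tΔY 2.0000
    t=0.5427 [x] (1,3) — stop
  → r_5 = 0.5427
beam 6: φ=90°, α=255°
  cosα=-0.2588 sinα=-0.9659 | (2,3) | tMaxX 1.8159 tMaxY 0.4452 | tΔX 3.8637 tΔY 1.0353
    t=0.4452 [y] (2,2)
    t=1.4804 [y] (2,1)
    t=1.8159 [x] (1,1)
    t=2.5157 [y] (1,0) — stop
  → r_6 = 2.5157
beam 7: φ=135°, α=300°
  cosα=0.5000 sinα=-0.8660 | (2,3) | tMaxX 1.0600 tMaxY 0.4965 | tΔX 2.0000 tΔY 1.1547
    t=0.4965 [y] (2,2)
    t=1.0600 [x] (3,2)
    t=1.6512 [y] (3,1)
    t=2.8059 [y] (3,0) — stop
  → r_7 = 2.8059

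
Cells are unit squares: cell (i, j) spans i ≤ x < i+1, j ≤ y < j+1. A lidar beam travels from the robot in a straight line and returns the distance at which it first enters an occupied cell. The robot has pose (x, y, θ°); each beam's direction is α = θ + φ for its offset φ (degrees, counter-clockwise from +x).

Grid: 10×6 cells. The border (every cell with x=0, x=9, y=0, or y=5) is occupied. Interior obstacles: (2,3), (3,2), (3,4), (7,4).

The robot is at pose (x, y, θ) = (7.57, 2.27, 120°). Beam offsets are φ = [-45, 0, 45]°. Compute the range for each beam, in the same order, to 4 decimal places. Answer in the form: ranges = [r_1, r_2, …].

beam 1: φ=-45°, α=75°
  direction (0.2588, 0.9659); cell (7,2); t to first gridline: x 1.6614, y 0.7558 (then +3.8637 / +1.0353)
    (7,3) via y @ 0.7558
    (8,3) via x @ 1.6614
    (8,4) via y @ 1.7910
    (8,5) via y @ 2.8263  # hit
  → r_1 = 2.8263
beam 2: φ=0°, α=120°
  direction (-0.5000, 0.8660); cell (7,2); t to first gridline: x 1.1400, y 0.8429 (then +2.0000 / +1.1547)
    (7,3) via y @ 0.8429
    (6,3) via x @ 1.1400
    (6,4) via y @ 1.9976
    (5,4) via x @ 3.1400
    (5,5) via y @ 3.1523  # hit
  → r_2 = 3.1523
beam 3: φ=45°, α=165°
  direction (-0.9659, 0.2588); cell (7,2); t to first gridline: x 0.5901, y 2.8205 (then +1.0353 / +3.8637)
    (6,2) via x @ 0.5901
    (5,2) via x @ 1.6254
    (4,2) via x @ 2.6607
    (4,3) via y @ 2.8205
    (3,3) via x @ 3.6959
    (2,3) via x @ 4.7312  # hit
  → r_3 = 4.7312

ranges = [2.8263, 3.1523, 4.7312]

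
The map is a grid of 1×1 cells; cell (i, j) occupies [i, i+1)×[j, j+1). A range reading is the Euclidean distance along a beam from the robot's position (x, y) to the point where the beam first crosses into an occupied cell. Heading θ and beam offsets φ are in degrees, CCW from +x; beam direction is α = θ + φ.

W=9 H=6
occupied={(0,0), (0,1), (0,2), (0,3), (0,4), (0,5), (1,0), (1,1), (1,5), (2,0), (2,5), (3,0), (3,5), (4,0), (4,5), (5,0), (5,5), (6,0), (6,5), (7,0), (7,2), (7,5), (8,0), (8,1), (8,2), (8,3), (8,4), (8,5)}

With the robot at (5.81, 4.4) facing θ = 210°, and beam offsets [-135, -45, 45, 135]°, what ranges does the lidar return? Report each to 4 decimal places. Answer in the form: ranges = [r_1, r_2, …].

ranges = [0.6212, 2.3182, 3.5199, 2.2673]

beam 1: φ=-135°, α=75°
  direction (0.2588, 0.9659); cell (5,4); t to first gridline: x 0.7341, y 0.6212 (then +3.8637 / +1.0353)
    (5,5) via y @ 0.6212  # hit
  → r_1 = 0.6212
beam 2: φ=-45°, α=165°
  direction (-0.9659, 0.2588); cell (5,4); t to first gridline: x 0.8386, y 2.3182 (then +1.0353 / +3.8637)
    (4,4) via x @ 0.8386
    (3,4) via x @ 1.8738
    (3,5) via y @ 2.3182  # hit
  → r_2 = 2.3182
beam 3: φ=45°, α=255°
  direction (-0.2588, -0.9659); cell (5,4); t to first gridline: x 3.1296, y 0.4141 (then +3.8637 / +1.0353)
    (5,3) via y @ 0.4141
    (5,2) via y @ 1.4494
    (5,1) via y @ 2.4847
    (4,1) via x @ 3.1296
    (4,0) via y @ 3.5199  # hit
  → r_3 = 3.5199
beam 4: φ=135°, α=345°
  direction (0.9659, -0.2588); cell (5,4); t to first gridline: x 0.1967, y 1.5455 (then +1.0353 / +3.8637)
    (6,4) via x @ 0.1967
    (7,4) via x @ 1.2320
    (7,3) via y @ 1.5455
    (8,3) via x @ 2.2673  # hit
  → r_4 = 2.2673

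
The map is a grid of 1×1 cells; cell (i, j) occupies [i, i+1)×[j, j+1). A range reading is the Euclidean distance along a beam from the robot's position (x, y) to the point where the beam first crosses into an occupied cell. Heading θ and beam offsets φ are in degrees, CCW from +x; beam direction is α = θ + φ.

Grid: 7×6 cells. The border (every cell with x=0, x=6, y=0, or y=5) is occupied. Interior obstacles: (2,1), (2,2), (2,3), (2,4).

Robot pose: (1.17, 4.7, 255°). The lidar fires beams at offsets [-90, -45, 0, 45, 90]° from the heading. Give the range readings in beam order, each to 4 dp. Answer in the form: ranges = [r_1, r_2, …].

beam 1: φ=-90°, α=165°
  cosα=-0.9659 sinα=0.2588 | (1,4) | tMaxX 0.1760 tMaxY 1.1591 | tΔX 1.0353 tΔY 3.8637
    t=0.1760 [x] (0,4) — stop
  → r_1 = 0.1760
beam 2: φ=-45°, α=210°
  cosα=-0.8660 sinα=-0.5000 | (1,4) | tMaxX 0.1963 tMaxY 1.4000 | tΔX 1.1547 tΔY 2.0000
    t=0.1963 [x] (0,4) — stop
  → r_2 = 0.1963
beam 3: φ=0°, α=255°
  cosα=-0.2588 sinα=-0.9659 | (1,4) | tMaxX 0.6568 tMaxY 0.7247 | tΔX 3.8637 tΔY 1.0353
    t=0.6568 [x] (0,4) — stop
  → r_3 = 0.6568
beam 4: φ=45°, α=300°
  cosα=0.5000 sinα=-0.8660 | (1,4) | tMaxX 1.6600 tMaxY 0.8083 | tΔX 2.0000 tΔY 1.1547
    t=0.8083 [y] (1,3)
    t=1.6600 [x] (2,3) — stop
  → r_4 = 1.6600
beam 5: φ=90°, α=345°
  cosα=0.9659 sinα=-0.2588 | (1,4) | tMaxX 0.8593 tMaxY 2.7046 | tΔX 1.0353 tΔY 3.8637
    t=0.8593 [x] (2,4) — stop
  → r_5 = 0.8593

ranges = [0.1760, 0.1963, 0.6568, 1.6600, 0.8593]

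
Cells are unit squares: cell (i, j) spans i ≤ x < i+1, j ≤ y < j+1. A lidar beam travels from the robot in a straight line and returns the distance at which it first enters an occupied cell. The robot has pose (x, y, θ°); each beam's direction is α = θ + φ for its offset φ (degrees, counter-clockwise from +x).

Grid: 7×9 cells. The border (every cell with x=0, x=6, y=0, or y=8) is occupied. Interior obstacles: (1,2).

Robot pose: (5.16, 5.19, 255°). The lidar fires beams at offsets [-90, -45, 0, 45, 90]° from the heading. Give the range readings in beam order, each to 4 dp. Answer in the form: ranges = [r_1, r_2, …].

ranges = [4.3067, 4.3800, 4.3378, 1.6800, 0.8696]

beam 1: φ=-90°, α=165°
  direction (-0.9659, 0.2588); cell (5,5); t to first gridline: x 0.1656, y 3.1296 (then +1.0353 / +3.8637)
    (4,5) via x @ 0.1656
    (3,5) via x @ 1.2009
    (2,5) via x @ 2.2362
    (2,6) via y @ 3.1296
    (1,6) via x @ 3.2715
    (0,6) via x @ 4.3067  # hit
  → r_1 = 4.3067
beam 2: φ=-45°, α=210°
  direction (-0.8660, -0.5000); cell (5,5); t to first gridline: x 0.1848, y 0.3800 (then +1.1547 / +2.0000)
    (4,5) via x @ 0.1848
    (4,4) via y @ 0.3800
    (3,4) via x @ 1.3395
    (3,3) via y @ 2.3800
    (2,3) via x @ 2.4942
    (1,3) via x @ 3.6489
    (1,2) via y @ 4.3800  # hit
  → r_2 = 4.3800
beam 3: φ=0°, α=255°
  direction (-0.2588, -0.9659); cell (5,5); t to first gridline: x 0.6182, y 0.1967 (then +3.8637 / +1.0353)
    (5,4) via y @ 0.1967
    (4,4) via x @ 0.6182
    (4,3) via y @ 1.2320
    (4,2) via y @ 2.2673
    (4,1) via y @ 3.3025
    (4,0) via y @ 4.3378  # hit
  → r_3 = 4.3378
beam 4: φ=45°, α=300°
  direction (0.5000, -0.8660); cell (5,5); t to first gridline: x 1.6800, y 0.2194 (then +2.0000 / +1.1547)
    (5,4) via y @ 0.2194
    (5,3) via y @ 1.3741
    (6,3) via x @ 1.6800  # hit
  → r_4 = 1.6800
beam 5: φ=90°, α=345°
  direction (0.9659, -0.2588); cell (5,5); t to first gridline: x 0.8696, y 0.7341 (then +1.0353 / +3.8637)
    (5,4) via y @ 0.7341
    (6,4) via x @ 0.8696  # hit
  → r_5 = 0.8696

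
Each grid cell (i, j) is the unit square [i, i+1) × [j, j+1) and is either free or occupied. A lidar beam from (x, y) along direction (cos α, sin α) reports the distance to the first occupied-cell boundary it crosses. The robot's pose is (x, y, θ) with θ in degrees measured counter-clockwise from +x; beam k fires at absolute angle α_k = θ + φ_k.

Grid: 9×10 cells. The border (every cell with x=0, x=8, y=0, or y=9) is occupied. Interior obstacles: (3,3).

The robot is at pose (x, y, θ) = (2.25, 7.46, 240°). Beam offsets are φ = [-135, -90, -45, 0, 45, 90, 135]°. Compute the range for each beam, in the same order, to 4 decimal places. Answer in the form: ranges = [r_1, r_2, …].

beam 1: φ=-135°, α=105°
  d=(-0.2588,0.9659)  start (2,7)  tX=0.9659 tY=0.5590  stride 1/|dx|=3.8637 1/|dy|=1.0353
    cross y-line → (2,8), t=0.5590
    cross x-line → (1,8), t=0.9659
    cross y-line → (1,9), t=1.5943 (wall)
  → r_1 = 1.5943
beam 2: φ=-90°, α=150°
  d=(-0.8660,0.5000)  start (2,7)  tX=0.2887 tY=1.0800  stride 1/|dx|=1.1547 1/|dy|=2.0000
    cross x-line → (1,7), t=0.2887
    cross y-line → (1,8), t=1.0800
    cross x-line → (0,8), t=1.4434 (wall)
  → r_2 = 1.4434
beam 3: φ=-45°, α=195°
  d=(-0.9659,-0.2588)  start (2,7)  tX=0.2588 tY=1.7773  stride 1/|dx|=1.0353 1/|dy|=3.8637
    cross x-line → (1,7), t=0.2588
    cross x-line → (0,7), t=1.2941 (wall)
  → r_3 = 1.2941
beam 4: φ=0°, α=240°
  d=(-0.5000,-0.8660)  start (2,7)  tX=0.5000 tY=0.5312  stride 1/|dx|=2.0000 1/|dy|=1.1547
    cross x-line → (1,7), t=0.5000
    cross y-line → (1,6), t=0.5312
    cross y-line → (1,5), t=1.6859
    cross x-line → (0,5), t=2.5000 (wall)
  → r_4 = 2.5000
beam 5: φ=45°, α=285°
  d=(0.2588,-0.9659)  start (2,7)  tX=2.8978 tY=0.4762  stride 1/|dx|=3.8637 1/|dy|=1.0353
    cross y-line → (2,6), t=0.4762
    cross y-line → (2,5), t=1.5115
    cross y-line → (2,4), t=2.5468
    cross x-line → (3,4), t=2.8978
    cross y-line → (3,3), t=3.5821 (wall)
  → r_5 = 3.5821
beam 6: φ=90°, α=330°
  d=(0.8660,-0.5000)  start (2,7)  tX=0.8660 tY=0.9200  stride 1/|dx|=1.1547 1/|dy|=2.0000
    cross x-line → (3,7), t=0.8660
    cross y-line → (3,6), t=0.9200
    cross x-line → (4,6), t=2.0207
    cross y-line → (4,5), t=2.9200
    cross x-line → (5,5), t=3.1754
    cross x-line → (6,5), t=4.3301
    cross y-line → (6,4), t=4.9200
    cross x-line → (7,4), t=5.4848
    cross x-line → (8,4), t=6.6395 (wall)
  → r_6 = 6.6395
beam 7: φ=135°, α=15°
  d=(0.9659,0.2588)  start (2,7)  tX=0.7765 tY=2.0864  stride 1/|dx|=1.0353 1/|dy|=3.8637
    cross x-line → (3,7), t=0.7765
    cross x-line → (4,7), t=1.8117
    cross y-line → (4,8), t=2.0864
    cross x-line → (5,8), t=2.8470
    cross x-line → (6,8), t=3.8823
    cross x-line → (7,8), t=4.9176
    cross y-line → (7,9), t=5.9501 (wall)
  → r_7 = 5.9501

ranges = [1.5943, 1.4434, 1.2941, 2.5000, 3.5821, 6.6395, 5.9501]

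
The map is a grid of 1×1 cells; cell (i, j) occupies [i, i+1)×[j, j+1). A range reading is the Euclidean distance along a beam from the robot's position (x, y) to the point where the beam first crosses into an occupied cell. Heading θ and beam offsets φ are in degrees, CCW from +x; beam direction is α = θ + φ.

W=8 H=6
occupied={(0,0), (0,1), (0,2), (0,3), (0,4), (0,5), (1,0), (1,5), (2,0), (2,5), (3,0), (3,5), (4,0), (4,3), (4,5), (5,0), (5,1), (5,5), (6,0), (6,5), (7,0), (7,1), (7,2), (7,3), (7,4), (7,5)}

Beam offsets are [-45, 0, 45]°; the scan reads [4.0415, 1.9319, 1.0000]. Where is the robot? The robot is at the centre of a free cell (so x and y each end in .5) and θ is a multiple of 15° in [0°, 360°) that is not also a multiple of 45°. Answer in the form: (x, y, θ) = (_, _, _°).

(x, y, θ) = (2.5, 4.5, 345°)

The pose lattice has 22·16 = 352 candidates. Test each by forward raycasting.
  (5.5, 4.5, 75°): beam 1 = 1.0000 ≠ 4.0415 ✗
  (6.5, 3.5, 15°): beam 1 = 0.5774 ≠ 4.0415 ✗
  (6.5, 1.5, 60°): beam 1 = 0.5176 ≠ 4.0415 ✗
  …
  (2.5, 4.5, 345°): r_1=4.0415, r_2=1.9319, r_3=1.0000 — all match ✓
Unique over the lattice → pose = (2.5, 4.5, 345°).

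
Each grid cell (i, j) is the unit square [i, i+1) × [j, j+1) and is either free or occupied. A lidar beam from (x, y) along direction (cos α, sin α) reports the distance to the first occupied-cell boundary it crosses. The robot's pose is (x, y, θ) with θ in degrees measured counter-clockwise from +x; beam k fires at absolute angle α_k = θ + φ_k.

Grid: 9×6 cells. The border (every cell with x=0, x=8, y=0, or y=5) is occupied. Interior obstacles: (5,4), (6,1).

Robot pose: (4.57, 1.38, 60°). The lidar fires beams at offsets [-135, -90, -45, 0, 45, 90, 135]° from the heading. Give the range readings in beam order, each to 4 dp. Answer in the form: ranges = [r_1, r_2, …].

ranges = [0.3934, 0.7600, 1.4804, 4.1800, 3.7477, 4.1223, 1.4682]

beam 1: φ=-135°, α=285°
  cosα=0.2588 sinα=-0.9659 | (4,1) | tMaxX 1.6614 tMaxY 0.3934 | tΔX 3.8637 tΔY 1.0353
    t=0.3934 [y] (4,0) — stop
  → r_1 = 0.3934
beam 2: φ=-90°, α=330°
  cosα=0.8660 sinα=-0.5000 | (4,1) | tMaxX 0.4965 tMaxY 0.7600 | tΔX 1.1547 tΔY 2.0000
    t=0.4965 [x] (5,1)
    t=0.7600 [y] (5,0) — stop
  → r_2 = 0.7600
beam 3: φ=-45°, α=15°
  cosα=0.9659 sinα=0.2588 | (4,1) | tMaxX 0.4452 tMaxY 2.3955 | tΔX 1.0353 tΔY 3.8637
    t=0.4452 [x] (5,1)
    t=1.4804 [x] (6,1) — stop
  → r_3 = 1.4804
beam 4: φ=0°, α=60°
  cosα=0.5000 sinα=0.8660 | (4,1) | tMaxX 0.8600 tMaxY 0.7159 | tΔX 2.0000 tΔY 1.1547
    t=0.7159 [y] (4,2)
    t=0.8600 [x] (5,2)
    t=1.8706 [y] (5,3)
    t=2.8600 [x] (6,3)
    t=3.0253 [y] (6,4)
    t=4.1800 [y] (6,5) — stop
  → r_4 = 4.1800
beam 5: φ=45°, α=105°
  cosα=-0.2588 sinα=0.9659 | (4,1) | tMaxX 2.2023 tMaxY 0.6419 | tΔX 3.8637 tΔY 1.0353
    t=0.6419 [y] (4,2)
    t=1.6771 [y] (4,3)
    t=2.2023 [x] (3,3)
    t=2.7124 [y] (3,4)
    t=3.7477 [y] (3,5) — stop
  → r_5 = 3.7477
beam 6: φ=90°, α=150°
  cosα=-0.8660 sinα=0.5000 | (4,1) | tMaxX 0.6582 tMaxY 1.2400 | tΔX 1.1547 tΔY 2.0000
    t=0.6582 [x] (3,1)
    t=1.2400 [y] (3,2)
    t=1.8129 [x] (2,2)
    t=2.9676 [x] (1,2)
    t=3.2400 [y] (1,3)
    t=4.1223 [x] (0,3) — stop
  → r_6 = 4.1223
beam 7: φ=135°, α=195°
  cosα=-0.9659 sinα=-0.2588 | (4,1) | tMaxX 0.5901 tMaxY 1.4682 | tΔX 1.0353 tΔY 3.8637
    t=0.5901 [x] (3,1)
    t=1.4682 [y] (3,0) — stop
  → r_7 = 1.4682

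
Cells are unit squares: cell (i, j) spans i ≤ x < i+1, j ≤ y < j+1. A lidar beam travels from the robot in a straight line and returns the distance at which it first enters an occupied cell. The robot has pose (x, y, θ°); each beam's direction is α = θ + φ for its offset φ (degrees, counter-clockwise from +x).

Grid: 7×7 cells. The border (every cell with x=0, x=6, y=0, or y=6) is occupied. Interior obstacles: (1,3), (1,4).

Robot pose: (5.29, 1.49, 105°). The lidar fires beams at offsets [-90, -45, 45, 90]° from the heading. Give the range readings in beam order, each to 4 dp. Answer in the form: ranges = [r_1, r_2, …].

ranges = [0.7350, 1.4200, 3.7990, 1.8932]

beam 1: φ=-90°, α=15°
  d=(0.9659,0.2588)  start (5,1)  tX=0.7350 tY=1.9705  stride 1/|dx|=1.0353 1/|dy|=3.8637
    cross x-line → (6,1), t=0.7350 (wall)
  → r_1 = 0.7350
beam 2: φ=-45°, α=60°
  d=(0.5000,0.8660)  start (5,1)  tX=1.4200 tY=0.5889  stride 1/|dx|=2.0000 1/|dy|=1.1547
    cross y-line → (5,2), t=0.5889
    cross x-line → (6,2), t=1.4200 (wall)
  → r_2 = 1.4200
beam 3: φ=45°, α=150°
  d=(-0.8660,0.5000)  start (5,1)  tX=0.3349 tY=1.0200  stride 1/|dx|=1.1547 1/|dy|=2.0000
    cross x-line → (4,1), t=0.3349
    cross y-line → (4,2), t=1.0200
    cross x-line → (3,2), t=1.4896
    cross x-line → (2,2), t=2.6443
    cross y-line → (2,3), t=3.0200
    cross x-line → (1,3), t=3.7990 (wall)
  → r_3 = 3.7990
beam 4: φ=90°, α=195°
  d=(-0.9659,-0.2588)  start (5,1)  tX=0.3002 tY=1.8932  stride 1/|dx|=1.0353 1/|dy|=3.8637
    cross x-line → (4,1), t=0.3002
    cross x-line → (3,1), t=1.3355
    cross y-line → (3,0), t=1.8932 (wall)
  → r_4 = 1.8932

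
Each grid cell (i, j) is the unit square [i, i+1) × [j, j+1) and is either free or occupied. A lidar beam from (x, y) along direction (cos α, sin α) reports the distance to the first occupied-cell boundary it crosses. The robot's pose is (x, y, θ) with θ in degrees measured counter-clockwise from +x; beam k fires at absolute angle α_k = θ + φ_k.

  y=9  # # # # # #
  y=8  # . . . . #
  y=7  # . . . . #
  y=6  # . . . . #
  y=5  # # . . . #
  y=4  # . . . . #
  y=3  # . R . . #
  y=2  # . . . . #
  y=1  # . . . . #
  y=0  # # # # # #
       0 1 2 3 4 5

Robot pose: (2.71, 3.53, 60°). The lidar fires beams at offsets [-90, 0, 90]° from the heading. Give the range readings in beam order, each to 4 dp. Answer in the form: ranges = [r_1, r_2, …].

beam 1: φ=-90°, α=330°
  dir = (cos 330°, sin 330°) = (0.8660, -0.5000); from cell (2,3)
  next x-line at t=0.3349, next y-line at t=1.0600; Δt_x=1.1547, Δt_y=2.0000
    x: enter (3,3) at t=0.3349
    y: enter (3,2) at t=1.0600
    x: enter (4,2) at t=1.4896
    x: enter (5,2) at t=2.6443 ← occupied
  → r_1 = 2.6443
beam 2: φ=0°, α=60°
  dir = (cos 60°, sin 60°) = (0.5000, 0.8660); from cell (2,3)
  next x-line at t=0.5800, next y-line at t=0.5427; Δt_x=2.0000, Δt_y=1.1547
    y: enter (2,4) at t=0.5427
    x: enter (3,4) at t=0.5800
    y: enter (3,5) at t=1.6974
    x: enter (4,5) at t=2.5800
    y: enter (4,6) at t=2.8521
    y: enter (4,7) at t=4.0068
    x: enter (5,7) at t=4.5800 ← occupied
  → r_2 = 4.5800
beam 3: φ=90°, α=150°
  dir = (cos 150°, sin 150°) = (-0.8660, 0.5000); from cell (2,3)
  next x-line at t=0.8198, next y-line at t=0.9400; Δt_x=1.1547, Δt_y=2.0000
    x: enter (1,3) at t=0.8198
    y: enter (1,4) at t=0.9400
    x: enter (0,4) at t=1.9745 ← occupied
  → r_3 = 1.9745

ranges = [2.6443, 4.5800, 1.9745]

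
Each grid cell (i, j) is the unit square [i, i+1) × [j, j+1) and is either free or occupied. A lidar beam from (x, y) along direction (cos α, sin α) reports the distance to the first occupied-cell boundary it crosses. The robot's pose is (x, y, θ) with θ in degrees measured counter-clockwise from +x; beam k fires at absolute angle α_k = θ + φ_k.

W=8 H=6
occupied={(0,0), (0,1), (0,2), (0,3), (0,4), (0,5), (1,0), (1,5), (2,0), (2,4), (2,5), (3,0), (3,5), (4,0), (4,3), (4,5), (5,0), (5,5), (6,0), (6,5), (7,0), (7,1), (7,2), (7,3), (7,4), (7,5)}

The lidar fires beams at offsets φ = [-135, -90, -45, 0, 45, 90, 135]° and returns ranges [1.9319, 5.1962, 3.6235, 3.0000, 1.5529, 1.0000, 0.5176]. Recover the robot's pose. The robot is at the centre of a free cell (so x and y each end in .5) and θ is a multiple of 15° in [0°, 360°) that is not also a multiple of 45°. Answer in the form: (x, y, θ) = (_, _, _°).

Enumerate (i+0.5, j+0.5, θ) over the 22 free cells and 16 admissible headings. For each, cast all 7 beams and compare to the given ranges.
  (1.5, 4.5, 240°): beam 1 = 0.5176 ≠ 1.9319 ✗
  (2.5, 2.5, 210°): beam 1 = 1.5529 ≠ 1.9319 ✗
  (3.5, 2.5, 30°): beam 1 = 1.5529 ≠ 1.9319 ✗
  (1.5, 4.5, 60°): beam 1 = 3.6235 ≠ 1.9319 ✗
  …
  (2.5, 1.5, 120°): r_1=1.9319, r_2=5.1962, r_3=3.6235, r_4=3.0000, r_5=1.5529, r_6=1.0000, r_7=0.5176 — all match ✓
No second candidate reproduces the full scan.

(x, y, θ) = (2.5, 1.5, 120°)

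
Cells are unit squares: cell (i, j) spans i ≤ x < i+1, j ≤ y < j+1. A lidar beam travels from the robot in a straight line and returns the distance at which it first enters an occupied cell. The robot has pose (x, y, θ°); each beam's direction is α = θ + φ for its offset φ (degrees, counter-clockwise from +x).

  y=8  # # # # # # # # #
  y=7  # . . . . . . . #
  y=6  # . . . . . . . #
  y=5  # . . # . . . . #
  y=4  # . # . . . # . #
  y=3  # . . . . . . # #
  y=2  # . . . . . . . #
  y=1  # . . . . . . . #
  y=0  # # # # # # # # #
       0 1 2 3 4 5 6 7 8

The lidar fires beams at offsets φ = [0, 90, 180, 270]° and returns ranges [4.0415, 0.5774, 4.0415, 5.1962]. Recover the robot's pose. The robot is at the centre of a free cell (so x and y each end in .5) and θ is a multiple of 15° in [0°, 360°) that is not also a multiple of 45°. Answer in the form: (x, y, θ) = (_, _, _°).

The pose lattice has 45·16 = 720 candidates. Test each by forward raycasting.
  (5.5, 3.5, 240°): beam 1 = 2.8868 ≠ 4.0415 ✗
  (3.5, 2.5, 15°): beam 1 = 3.6235 ≠ 4.0415 ✗
  (1.5, 2.5, 330°): beam 1 = 3.0000 ≠ 4.0415 ✗
  …
  (5.5, 4.5, 300°): r_1=4.0415, r_2=0.5774, r_3=4.0415, r_4=5.1962 — all match ✓
Unique over the lattice → pose = (5.5, 4.5, 300°).

(x, y, θ) = (5.5, 4.5, 300°)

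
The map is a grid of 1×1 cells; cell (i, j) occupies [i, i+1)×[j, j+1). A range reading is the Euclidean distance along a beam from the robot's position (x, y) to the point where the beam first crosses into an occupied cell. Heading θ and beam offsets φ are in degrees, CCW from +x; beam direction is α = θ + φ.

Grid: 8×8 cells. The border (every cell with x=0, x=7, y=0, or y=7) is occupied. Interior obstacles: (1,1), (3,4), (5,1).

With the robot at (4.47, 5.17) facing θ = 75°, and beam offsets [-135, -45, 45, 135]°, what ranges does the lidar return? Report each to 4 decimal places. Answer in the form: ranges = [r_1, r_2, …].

ranges = [4.8151, 2.9214, 2.1131, 0.5427]

beam 1: φ=-135°, α=300°
  direction (0.5000, -0.8660); cell (4,5); t to first gridline: x 1.0600, y 0.1963 (then +2.0000 / +1.1547)
    (4,4) via y @ 0.1963
    (5,4) via x @ 1.0600
    (5,3) via y @ 1.3510
    (5,2) via y @ 2.5057
    (6,2) via x @ 3.0600
    (6,1) via y @ 3.6604
    (6,0) via y @ 4.8151  # hit
  → r_1 = 4.8151
beam 2: φ=-45°, α=30°
  direction (0.8660, 0.5000); cell (4,5); t to first gridline: x 0.6120, y 1.6600 (then +1.1547 / +2.0000)
    (5,5) via x @ 0.6120
    (5,6) via y @ 1.6600
    (6,6) via x @ 1.7667
    (7,6) via x @ 2.9214  # hit
  → r_2 = 2.9214
beam 3: φ=45°, α=120°
  direction (-0.5000, 0.8660); cell (4,5); t to first gridline: x 0.9400, y 0.9584 (then +2.0000 / +1.1547)
    (3,5) via x @ 0.9400
    (3,6) via y @ 0.9584
    (3,7) via y @ 2.1131  # hit
  → r_3 = 2.1131
beam 4: φ=135°, α=210°
  direction (-0.8660, -0.5000); cell (4,5); t to first gridline: x 0.5427, y 0.3400 (then +1.1547 / +2.0000)
    (4,4) via y @ 0.3400
    (3,4) via x @ 0.5427  # hit
  → r_4 = 0.5427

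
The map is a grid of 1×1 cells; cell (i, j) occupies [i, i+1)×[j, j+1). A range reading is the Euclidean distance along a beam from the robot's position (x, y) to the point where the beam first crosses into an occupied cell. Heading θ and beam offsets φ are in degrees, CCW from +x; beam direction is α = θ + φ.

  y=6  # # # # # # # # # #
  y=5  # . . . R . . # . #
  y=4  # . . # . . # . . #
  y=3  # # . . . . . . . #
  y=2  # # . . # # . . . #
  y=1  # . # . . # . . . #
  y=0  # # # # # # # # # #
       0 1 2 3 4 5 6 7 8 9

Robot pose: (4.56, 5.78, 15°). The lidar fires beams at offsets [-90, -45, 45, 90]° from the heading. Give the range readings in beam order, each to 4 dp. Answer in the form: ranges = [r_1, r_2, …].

beam 1: φ=-90°, α=285°
  direction (0.2588, -0.9659); cell (4,5); t to first gridline: x 1.7000, y 0.8075 (then +3.8637 / +1.0353)
    (4,4) via y @ 0.8075
    (5,4) via x @ 1.7000
    (5,3) via y @ 1.8428
    (5,2) via y @ 2.8781  # hit
  → r_1 = 2.8781
beam 2: φ=-45°, α=330°
  direction (0.8660, -0.5000); cell (4,5); t to first gridline: x 0.5081, y 1.5600 (then +1.1547 / +2.0000)
    (5,5) via x @ 0.5081
    (5,4) via y @ 1.5600
    (6,4) via x @ 1.6628  # hit
  → r_2 = 1.6628
beam 3: φ=45°, α=60°
  direction (0.5000, 0.8660); cell (4,5); t to first gridline: x 0.8800, y 0.2540 (then +2.0000 / +1.1547)
    (4,6) via y @ 0.2540  # hit
  → r_3 = 0.2540
beam 4: φ=90°, α=105°
  direction (-0.2588, 0.9659); cell (4,5); t to first gridline: x 2.1637, y 0.2278 (then +3.8637 / +1.0353)
    (4,6) via y @ 0.2278  # hit
  → r_4 = 0.2278

ranges = [2.8781, 1.6628, 0.2540, 0.2278]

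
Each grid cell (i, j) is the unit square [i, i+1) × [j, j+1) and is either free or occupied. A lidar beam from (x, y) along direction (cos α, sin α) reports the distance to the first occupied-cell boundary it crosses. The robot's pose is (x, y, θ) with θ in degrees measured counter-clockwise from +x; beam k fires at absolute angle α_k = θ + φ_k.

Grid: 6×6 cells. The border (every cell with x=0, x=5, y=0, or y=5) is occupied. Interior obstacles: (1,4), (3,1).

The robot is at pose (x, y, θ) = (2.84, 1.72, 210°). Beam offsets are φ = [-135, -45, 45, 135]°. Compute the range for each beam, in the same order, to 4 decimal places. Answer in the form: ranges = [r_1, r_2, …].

ranges = [3.3957, 1.9049, 0.7454, 0.1656]

beam 1: φ=-135°, α=75°
  dir = (cos 75°, sin 75°) = (0.2588, 0.9659); from cell (2,1)
  next x-line at t=0.6182, next y-line at t=0.2899; Δt_x=3.8637, Δt_y=1.0353
    y: enter (2,2) at t=0.2899
    x: enter (3,2) at t=0.6182
    y: enter (3,3) at t=1.3252
    y: enter (3,4) at t=2.3604
    y: enter (3,5) at t=3.3957 ← occupied
  → r_1 = 3.3957
beam 2: φ=-45°, α=165°
  dir = (cos 165°, sin 165°) = (-0.9659, 0.2588); from cell (2,1)
  next x-line at t=0.8696, next y-line at t=1.0818; Δt_x=1.0353, Δt_y=3.8637
    x: enter (1,1) at t=0.8696
    y: enter (1,2) at t=1.0818
    x: enter (0,2) at t=1.9049 ← occupied
  → r_2 = 1.9049
beam 3: φ=45°, α=255°
  dir = (cos 255°, sin 255°) = (-0.2588, -0.9659); from cell (2,1)
  next x-line at t=3.2455, next y-line at t=0.7454; Δt_x=3.8637, Δt_y=1.0353
    y: enter (2,0) at t=0.7454 ← occupied
  → r_3 = 0.7454
beam 4: φ=135°, α=345°
  dir = (cos 345°, sin 345°) = (0.9659, -0.2588); from cell (2,1)
  next x-line at t=0.1656, next y-line at t=2.7819; Δt_x=1.0353, Δt_y=3.8637
    x: enter (3,1) at t=0.1656 ← occupied
  → r_4 = 0.1656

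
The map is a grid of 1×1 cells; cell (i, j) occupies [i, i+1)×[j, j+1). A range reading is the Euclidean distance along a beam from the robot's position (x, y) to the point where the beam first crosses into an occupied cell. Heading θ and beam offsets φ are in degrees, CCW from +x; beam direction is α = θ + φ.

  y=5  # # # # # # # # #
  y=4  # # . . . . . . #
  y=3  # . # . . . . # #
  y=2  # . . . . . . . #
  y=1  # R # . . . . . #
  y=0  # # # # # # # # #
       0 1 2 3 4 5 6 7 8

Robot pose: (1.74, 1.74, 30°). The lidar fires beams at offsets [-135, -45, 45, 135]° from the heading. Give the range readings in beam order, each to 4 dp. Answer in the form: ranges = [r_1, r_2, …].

beam 1: φ=-135°, α=255°
  direction (-0.2588, -0.9659); cell (1,1); t to first gridline: x 2.8591, y 0.7661 (then +3.8637 / +1.0353)
    (1,0) via y @ 0.7661  # hit
  → r_1 = 0.7661
beam 2: φ=-45°, α=345°
  direction (0.9659, -0.2588); cell (1,1); t to first gridline: x 0.2692, y 2.8591 (then +1.0353 / +3.8637)
    (2,1) via x @ 0.2692  # hit
  → r_2 = 0.2692
beam 3: φ=45°, α=75°
  direction (0.2588, 0.9659); cell (1,1); t to first gridline: x 1.0046, y 0.2692 (then +3.8637 / +1.0353)
    (1,2) via y @ 0.2692
    (2,2) via x @ 1.0046
    (2,3) via y @ 1.3044  # hit
  → r_3 = 1.3044
beam 4: φ=135°, α=165°
  direction (-0.9659, 0.2588); cell (1,1); t to first gridline: x 0.7661, y 1.0046 (then +1.0353 / +3.8637)
    (0,1) via x @ 0.7661  # hit
  → r_4 = 0.7661

ranges = [0.7661, 0.2692, 1.3044, 0.7661]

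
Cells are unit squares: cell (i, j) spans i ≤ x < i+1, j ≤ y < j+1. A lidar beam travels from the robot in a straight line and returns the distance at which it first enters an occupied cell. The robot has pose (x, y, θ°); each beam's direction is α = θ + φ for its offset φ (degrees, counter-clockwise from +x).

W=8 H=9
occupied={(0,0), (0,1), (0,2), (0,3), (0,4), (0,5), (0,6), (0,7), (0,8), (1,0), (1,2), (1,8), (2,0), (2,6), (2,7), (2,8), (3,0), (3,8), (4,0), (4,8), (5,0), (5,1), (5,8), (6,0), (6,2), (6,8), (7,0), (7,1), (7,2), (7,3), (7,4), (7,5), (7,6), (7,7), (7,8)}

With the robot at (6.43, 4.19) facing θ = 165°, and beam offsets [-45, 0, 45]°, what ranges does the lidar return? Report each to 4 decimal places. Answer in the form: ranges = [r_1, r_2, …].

beam 1: φ=-45°, α=120°
  direction (-0.5000, 0.8660); cell (6,4); t to first gridline: x 0.8600, y 0.9353 (then +2.0000 / +1.1547)
    (5,4) via x @ 0.8600
    (5,5) via y @ 0.9353
    (5,6) via y @ 2.0900
    (4,6) via x @ 2.8600
    (4,7) via y @ 3.2447
    (4,8) via y @ 4.3994  # hit
  → r_1 = 4.3994
beam 2: φ=0°, α=165°
  direction (-0.9659, 0.2588); cell (6,4); t to first gridline: x 0.4452, y 3.1296 (then +1.0353 / +3.8637)
    (5,4) via x @ 0.4452
    (4,4) via x @ 1.4804
    (3,4) via x @ 2.5157
    (3,5) via y @ 3.1296
    (2,5) via x @ 3.5510
    (1,5) via x @ 4.5863
    (0,5) via x @ 5.6215  # hit
  → r_2 = 5.6215
beam 3: φ=45°, α=210°
  direction (-0.8660, -0.5000); cell (6,4); t to first gridline: x 0.4965, y 0.3800 (then +1.1547 / +2.0000)
    (6,3) via y @ 0.3800
    (5,3) via x @ 0.4965
    (4,3) via x @ 1.6512
    (4,2) via y @ 2.3800
    (3,2) via x @ 2.8059
    (2,2) via x @ 3.9606
    (2,1) via y @ 4.3800
    (1,1) via x @ 5.1153
    (0,1) via x @ 6.2700  # hit
  → r_3 = 6.2700

ranges = [4.3994, 5.6215, 6.2700]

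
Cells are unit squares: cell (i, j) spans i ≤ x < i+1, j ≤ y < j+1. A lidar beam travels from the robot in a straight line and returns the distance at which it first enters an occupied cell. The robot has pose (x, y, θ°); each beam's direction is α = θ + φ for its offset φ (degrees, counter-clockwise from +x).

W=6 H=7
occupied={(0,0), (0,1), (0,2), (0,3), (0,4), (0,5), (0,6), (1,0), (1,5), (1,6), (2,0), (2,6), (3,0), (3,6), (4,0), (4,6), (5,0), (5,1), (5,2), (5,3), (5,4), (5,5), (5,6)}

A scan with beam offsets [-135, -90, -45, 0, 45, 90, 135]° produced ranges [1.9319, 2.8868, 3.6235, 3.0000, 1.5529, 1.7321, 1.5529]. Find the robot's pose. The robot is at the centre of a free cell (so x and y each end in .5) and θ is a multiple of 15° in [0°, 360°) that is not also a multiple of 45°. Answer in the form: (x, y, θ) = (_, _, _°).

(x, y, θ) = (3.5, 4.5, 300°)

Enumerate (i+0.5, j+0.5, θ) over the 19 free cells and 16 admissible headings. For each, cast all 7 beams and compare to the given ranges.
  (1.5, 1.5, 120°): beam 2 = 4.0415 ≠ 2.8868 ✗
  (4.5, 4.5, 210°): beam 1 = 1.5529 ≠ 1.9319 ✗
  (4.5, 1.5, 285°): beam 1 = 4.0415 ≠ 1.9319 ✗
  (3.5, 3.5, 60°): beam 1 = 2.5882 ≠ 1.9319 ✗
  (1.5, 2.5, 240°): beam 2 = 0.5774 ≠ 2.8868 ✗
  …
  (3.5, 4.5, 300°): r_1=1.9319, r_2=2.8868, r_3=3.6235, r_4=3.0000, r_5=1.5529, r_6=1.7321, r_7=1.5529 — all match ✓
Unique over the lattice → pose = (3.5, 4.5, 300°).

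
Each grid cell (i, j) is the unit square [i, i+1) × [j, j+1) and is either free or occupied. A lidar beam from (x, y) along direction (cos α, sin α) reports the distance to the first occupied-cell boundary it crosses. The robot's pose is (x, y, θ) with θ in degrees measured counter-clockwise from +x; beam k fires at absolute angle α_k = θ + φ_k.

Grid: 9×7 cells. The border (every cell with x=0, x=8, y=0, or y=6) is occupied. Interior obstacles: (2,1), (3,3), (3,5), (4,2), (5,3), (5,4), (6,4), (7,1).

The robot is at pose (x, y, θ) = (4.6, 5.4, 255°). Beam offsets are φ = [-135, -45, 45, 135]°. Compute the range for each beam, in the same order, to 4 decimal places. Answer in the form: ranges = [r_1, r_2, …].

beam 1: φ=-135°, α=120°
  d=(-0.5000,0.8660)  start (4,5)  tX=1.2000 tY=0.6928  stride 1/|dx|=2.0000 1/|dy|=1.1547
    cross y-line → (4,6), t=0.6928 (wall)
  → r_1 = 0.6928
beam 2: φ=-45°, α=210°
  d=(-0.8660,-0.5000)  start (4,5)  tX=0.6928 tY=0.8000  stride 1/|dx|=1.1547 1/|dy|=2.0000
    cross x-line → (3,5), t=0.6928 (wall)
  → r_2 = 0.6928
beam 3: φ=45°, α=300°
  d=(0.5000,-0.8660)  start (4,5)  tX=0.8000 tY=0.4619  stride 1/|dx|=2.0000 1/|dy|=1.1547
    cross y-line → (4,4), t=0.4619
    cross x-line → (5,4), t=0.8000 (wall)
  → r_3 = 0.8000
beam 4: φ=135°, α=30°
  d=(0.8660,0.5000)  start (4,5)  tX=0.4619 tY=1.2000  stride 1/|dx|=1.1547 1/|dy|=2.0000
    cross x-line → (5,5), t=0.4619
    cross y-line → (5,6), t=1.2000 (wall)
  → r_4 = 1.2000

ranges = [0.6928, 0.6928, 0.8000, 1.2000]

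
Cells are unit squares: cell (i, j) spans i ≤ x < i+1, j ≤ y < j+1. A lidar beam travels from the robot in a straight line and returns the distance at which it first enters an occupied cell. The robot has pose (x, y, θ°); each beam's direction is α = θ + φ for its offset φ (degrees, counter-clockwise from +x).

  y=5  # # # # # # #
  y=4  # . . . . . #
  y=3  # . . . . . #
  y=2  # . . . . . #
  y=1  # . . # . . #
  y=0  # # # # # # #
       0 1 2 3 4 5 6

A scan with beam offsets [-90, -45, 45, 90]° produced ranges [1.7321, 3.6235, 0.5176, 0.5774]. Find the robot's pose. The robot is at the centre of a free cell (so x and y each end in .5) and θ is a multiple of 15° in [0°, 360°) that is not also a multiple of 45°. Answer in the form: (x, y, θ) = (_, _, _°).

Enumerate (i+0.5, j+0.5, θ) over the 19 free cells and 16 admissible headings. For each, cast all 4 beams and compare to the given ranges.
  (5.5, 2.5, 120°): beam 1 = 0.5774 ≠ 1.7321 ✗
  (3.5, 2.5, 345°): beam 1 = 0.5176 ≠ 1.7321 ✗
  (5.5, 2.5, 15°): beam 1 = 1.5529 ≠ 1.7321 ✗
  (2.5, 4.5, 240°): beam 1 = 1.0000 ≠ 1.7321 ✗
  (4.5, 2.5, 120°): beam 2 = 2.5882 ≠ 3.6235 ✗
  …
  (4.5, 1.5, 120°): r_1=1.7321, r_2=3.6235, r_3=0.5176, r_4=0.5774 — all match ✓
Unique over the lattice → pose = (4.5, 1.5, 120°).

(x, y, θ) = (4.5, 1.5, 120°)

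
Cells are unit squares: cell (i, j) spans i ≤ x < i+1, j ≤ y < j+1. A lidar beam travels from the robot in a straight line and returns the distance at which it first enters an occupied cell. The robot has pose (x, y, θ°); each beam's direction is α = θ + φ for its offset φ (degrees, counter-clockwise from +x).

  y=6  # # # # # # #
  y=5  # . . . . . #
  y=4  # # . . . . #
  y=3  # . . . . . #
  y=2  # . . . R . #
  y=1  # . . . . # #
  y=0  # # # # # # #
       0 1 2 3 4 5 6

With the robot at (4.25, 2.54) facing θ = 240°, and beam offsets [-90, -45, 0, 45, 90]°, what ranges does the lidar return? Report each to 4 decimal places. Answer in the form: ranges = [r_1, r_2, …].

ranges = [2.9200, 3.3646, 1.7782, 1.5943, 1.0800]

beam 1: φ=-90°, α=150°
  cosα=-0.8660 sinα=0.5000 | (4,2) | tMaxX 0.2887 tMaxY 0.9200 | tΔX 1.1547 tΔY 2.0000
    t=0.2887 [x] (3,2)
    t=0.9200 [y] (3,3)
    t=1.4434 [x] (2,3)
    t=2.5981 [x] (1,3)
    t=2.9200 [y] (1,4) — stop
  → r_1 = 2.9200
beam 2: φ=-45°, α=195°
  cosα=-0.9659 sinα=-0.2588 | (4,2) | tMaxX 0.2588 tMaxY 2.0864 | tΔX 1.0353 tΔY 3.8637
    t=0.2588 [x] (3,2)
    t=1.2941 [x] (2,2)
    t=2.0864 [y] (2,1)
    t=2.3294 [x] (1,1)
    t=3.3646 [x] (0,1) — stop
  → r_2 = 3.3646
beam 3: φ=0°, α=240°
  cosα=-0.5000 sinα=-0.8660 | (4,2) | tMaxX 0.5000 tMaxY 0.6235 | tΔX 2.0000 tΔY 1.1547
    t=0.5000 [x] (3,2)
    t=0.6235 [y] (3,1)
    t=1.7782 [y] (3,0) — stop
  → r_3 = 1.7782
beam 4: φ=45°, α=285°
  cosα=0.2588 sinα=-0.9659 | (4,2) | tMaxX 2.8978 tMaxY 0.5590 | tΔX 3.8637 tΔY 1.0353
    t=0.5590 [y] (4,1)
    t=1.5943 [y] (4,0) — stop
  → r_4 = 1.5943
beam 5: φ=90°, α=330°
  cosα=0.8660 sinα=-0.5000 | (4,2) | tMaxX 0.8660 tMaxY 1.0800 | tΔX 1.1547 tΔY 2.0000
    t=0.8660 [x] (5,2)
    t=1.0800 [y] (5,1) — stop
  → r_5 = 1.0800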